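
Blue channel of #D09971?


Color: #D09971
R = D0 = 208
G = 99 = 153
B = 71 = 113
Blue = 113


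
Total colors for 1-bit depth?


Colors = 2^bits = 2^1
= 2 colors


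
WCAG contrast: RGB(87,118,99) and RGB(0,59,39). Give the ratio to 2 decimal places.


Linearize each sRGB channel c=v/255: c/12.92 if c ≤ 0.04045 else ((c+0.055)/1.055)^2.4
L = 0.2126×R_lin + 0.7152×G_lin + 0.0722×B_lin
Color 1 (87,118,99):
  R=87: 87/255≈0.3412 > 0.04045 → ((0.3412+0.055)/1.055)^2.4 ≈ 0.09531
  G=118: 118/255≈0.4627 > 0.04045 → ((0.4627+0.055)/1.055)^2.4 ≈ 0.18116
  B=99: 99/255≈0.3882 > 0.04045 → ((0.3882+0.055)/1.055)^2.4 ≈ 0.12477
  L1 = 0.2126×0.09531 + 0.7152×0.18116 + 0.0722×0.12477 ≈ 0.15884
Color 2 (0,59,39):
  R=0: 0/255≈0.0000 ≤ 0.04045 → 0.0000/12.92 ≈ 0.00000
  G=59: 59/255≈0.2314 > 0.04045 → ((0.2314+0.055)/1.055)^2.4 ≈ 0.04374
  B=39: 39/255≈0.1529 > 0.04045 → ((0.1529+0.055)/1.055)^2.4 ≈ 0.02029
  L2 = 0.2126×0.00000 + 0.7152×0.04374 + 0.0722×0.02029 ≈ 0.03274
Lighter = 0.15884, Darker = 0.03274
Ratio = (L_lighter + 0.05) / (L_darker + 0.05)
Ratio = (0.15884 + 0.05) / (0.03274 + 0.05) = 0.20884 / 0.08274 ≈ 2.5239
Ratio ≈ 2.52:1


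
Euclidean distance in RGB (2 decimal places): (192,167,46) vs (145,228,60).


d = √[(R₁-R₂)² + (G₁-G₂)² + (B₁-B₂)²]
d = √[(192-145)² + (167-228)² + (46-60)²]
d = √[2209 + 3721 + 196]
d = √6126
d ≈ 78.27


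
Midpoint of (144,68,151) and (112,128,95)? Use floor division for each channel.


Midpoint: each channel = ⌊(C₁+C₂)/2⌋
R: ⌊(144+112)/2⌋ = 128
G: ⌊(68+128)/2⌋ = 98
B: ⌊(151+95)/2⌋ = 123
= RGB(128, 98, 123)


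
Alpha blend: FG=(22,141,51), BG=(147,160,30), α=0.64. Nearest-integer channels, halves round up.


C = α×F + (1-α)×B, with 1-α = 0.36
R: 0.64×22 + 0.36×147 = 14.08 + 52.92 = 67.00 → 67
G: 0.64×141 + 0.36×160 = 90.24 + 57.60 = 147.84 → 148
B: 0.64×51 + 0.36×30 = 32.64 + 10.80 = 43.44 → 43
= RGB(67, 148, 43)


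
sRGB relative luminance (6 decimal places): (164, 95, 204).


Linearize each channel (sRGB transfer function): c = v/255; c_lin = c/12.92 if c ≤ 0.04045, else ((c+0.055)/1.055)^2.4
  R: 164/255 ≈ 0.643137 > 0.04045 → ((0.643137+0.055)/1.055)^2.4 ≈ 0.371238
  G: 95/255 ≈ 0.372549 > 0.04045 → ((0.372549+0.055)/1.055)^2.4 ≈ 0.114435
  B: 204/255 ≈ 0.800000 > 0.04045 → ((0.800000+0.055)/1.055)^2.4 ≈ 0.603827
R_lin = 0.371238, G_lin = 0.114435, B_lin = 0.603827
L = 0.2126×R + 0.7152×G + 0.0722×B
L = 0.2126×0.371238 + 0.7152×0.114435 + 0.0722×0.603827
L ≈ 0.204366


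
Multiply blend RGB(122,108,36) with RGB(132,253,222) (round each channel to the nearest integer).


Multiply: C = A×B/255, rounded to nearest integer
R: 122×132/255 = 16104/255 ≈ 63.153 → 63
G: 108×253/255 = 27324/255 ≈ 107.153 → 107
B: 36×222/255 = 7992/255 ≈ 31.341 → 31
= RGB(63, 107, 31)


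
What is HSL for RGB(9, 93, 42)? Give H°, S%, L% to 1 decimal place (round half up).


Normalize: R'=9/255≈0.0353, G'=93/255≈0.3647, B'=42/255≈0.1647
Max=93/255, Min=9/255, Δ=Max-Min=84/255
L = (Max+Min)/2 = (93+9)/510 = 102/510 = 0.2 → L = 20.0%
L ≤ 0.5 → S = Δ/(Max+Min) = 84/(93+9) = 84/102 = 0.82352… → S = 82.4%
(the 1/255 factors cancel in S and H, so raw channel differences can be used)
Max is G' → H = 60 × ((B-R)/Δ + 2) = 60 × ((42-9)/84 + 2)
  33/84 + 2 = 0.3928… + 2 = 2.3928…
  H = 60 × 2.3928… = 143.571…° → H = 143.6°
= HSL(143.6°, 82.4%, 20.0%)


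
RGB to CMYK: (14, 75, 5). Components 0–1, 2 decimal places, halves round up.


R'=14/255≈0.0549, G'=75/255≈0.2941, B'=5/255≈0.0196
K = 1 - max(R',G',B') = 1 - 75/255 = 180/255 = 0.70588… → 0.71
(1-R'-K)/(1-K) simplifies to (max-R)/max with max = 75:
C = (75-14)/75 = 61/75 = 0.81333… → 0.81
M = (75-75)/75 = 0/75 = 0 → 0.00
Y = (75-5)/75 = 70/75 = 0.93333… → 0.93
= CMYK(0.81, 0.00, 0.93, 0.71)


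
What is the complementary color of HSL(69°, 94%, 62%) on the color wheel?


Complement = opposite side of color wheel = hue + 180°
H' = (69 + 180) mod 360 = 249°
S and L unchanged.
= HSL(249°, 94%, 62%)


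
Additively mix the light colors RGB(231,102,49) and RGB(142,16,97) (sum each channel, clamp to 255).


Additive: each channel = min(255, C₁+C₂)
R: 231+142 = 373 → 255
G: 102+16 = 118 → 118
B: 49+97 = 146 → 146
= RGB(255, 118, 146)


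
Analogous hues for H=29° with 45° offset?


Base hue: 29°
Left analog: (29 - 45) mod 360 = 344°
Right analog: (29 + 45) mod 360 = 74°
Analogous hues = 344° and 74°


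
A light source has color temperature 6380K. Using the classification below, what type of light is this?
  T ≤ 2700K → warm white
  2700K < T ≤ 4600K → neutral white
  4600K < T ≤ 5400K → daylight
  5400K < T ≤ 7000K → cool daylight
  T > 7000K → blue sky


Temperature: 6380K
5400K < 6380K ≤ 7000K → cool daylight
Classification: cool daylight


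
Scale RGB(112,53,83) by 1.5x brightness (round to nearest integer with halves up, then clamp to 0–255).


Multiply each channel by 1.5, round half up, clamp to [0, 255]
R: 112×1.5 = 168
G: 53×1.5 = 79.5 → round → 80
B: 83×1.5 = 124.5 → round → 125
= RGB(168, 80, 125)


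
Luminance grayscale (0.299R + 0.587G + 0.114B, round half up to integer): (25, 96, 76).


Gray = 0.299×R + 0.587×G + 0.114×B
Gray = 0.299×25 + 0.587×96 + 0.114×76
Gray = 7.475 + 56.352 + 8.664
Gray = 72.491 → round half up → 72
Gray = 72


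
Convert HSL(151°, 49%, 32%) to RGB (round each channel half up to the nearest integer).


H=151°, S=0.49, L=0.32
C = (1-|2L-1|)×S = (1-|-0.36|)×0.49 = 0.3136
H' = H/60 = 151/60 ≈ 2.5167; X = C×(1-|H' mod 2 - 1|) ≈ 0.1620
m = L - C/2 = 0.32 - 0.1568 = 0.1632
Sector ⌊H'⌋ = 2 → (R',G',B') = (0.0, 0.3136, ≈0.1620)
RGB = ((R'+m)×255, (G'+m)×255, (B'+m)×255) = (41.616, 121.584, 82.9328)
Round half up → RGB(42, 122, 83)


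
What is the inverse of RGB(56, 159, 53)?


Invert: (255-R, 255-G, 255-B)
R: 255-56 = 199
G: 255-159 = 96
B: 255-53 = 202
= RGB(199, 96, 202)


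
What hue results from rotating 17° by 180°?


New hue = (H + rotation) mod 360
New hue = (17 + 180) mod 360
= 197 mod 360
= 197°


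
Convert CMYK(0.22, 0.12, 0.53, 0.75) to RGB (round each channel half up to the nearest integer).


R = 255 × (1-C) × (1-K) = 255 × 0.78 × 0.25 = 49.725 → 50
G = 255 × (1-M) × (1-K) = 255 × 0.88 × 0.25 = 56.1 → 56
B = 255 × (1-Y) × (1-K) = 255 × 0.47 × 0.25 = 29.9625 → 30
= RGB(50, 56, 30)


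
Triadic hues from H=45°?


Triadic: equally spaced at 120° intervals
H1 = 45°
H2 = (45 + 120) mod 360 = 165°
H3 = (45 + 240) mod 360 = 285°
Triadic = 45°, 165°, 285°


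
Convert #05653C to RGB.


05 → 5 (R)
65 → 101 (G)
3C → 60 (B)
= RGB(5, 101, 60)


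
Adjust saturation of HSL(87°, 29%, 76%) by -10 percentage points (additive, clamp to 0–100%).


Original S = 29%
Adjustment = -10 percentage points
New S = 29 + (-10) = 19
Clamp to [0, 100] → 19
= HSL(87°, 19%, 76%)


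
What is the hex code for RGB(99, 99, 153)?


R = 99 → 63 (hex)
G = 99 → 63 (hex)
B = 153 → 99 (hex)
Hex = #636399


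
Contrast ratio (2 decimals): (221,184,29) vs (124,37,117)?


Linearize each sRGB channel c=v/255: c/12.92 if c ≤ 0.04045 else ((c+0.055)/1.055)^2.4
L = 0.2126×R_lin + 0.7152×G_lin + 0.0722×B_lin
Color 1 (221,184,29):
  R=221: 221/255≈0.8667 > 0.04045 → ((0.8667+0.055)/1.055)^2.4 ≈ 0.72306
  G=184: 184/255≈0.7216 > 0.04045 → ((0.7216+0.055)/1.055)^2.4 ≈ 0.47932
  B=29: 29/255≈0.1137 > 0.04045 → ((0.1137+0.055)/1.055)^2.4 ≈ 0.01229
  L1 = 0.2126×0.72306 + 0.7152×0.47932 + 0.0722×0.01229 ≈ 0.49742
Color 2 (124,37,117):
  R=124: 124/255≈0.4863 > 0.04045 → ((0.4863+0.055)/1.055)^2.4 ≈ 0.20156
  G=37: 37/255≈0.1451 > 0.04045 → ((0.1451+0.055)/1.055)^2.4 ≈ 0.01850
  B=117: 117/255≈0.4588 > 0.04045 → ((0.4588+0.055)/1.055)^2.4 ≈ 0.17789
  L2 = 0.2126×0.20156 + 0.7152×0.01850 + 0.0722×0.17789 ≈ 0.06893
Lighter = 0.49742, Darker = 0.06893
Ratio = (L_lighter + 0.05) / (L_darker + 0.05)
Ratio = (0.49742 + 0.05) / (0.06893 + 0.05) = 0.54742 / 0.11893 ≈ 4.6030
Ratio ≈ 4.60:1


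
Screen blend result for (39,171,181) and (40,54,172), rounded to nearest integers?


Screen: C = 255 - (255-A)×(255-B)/255, rounded to nearest integer
R: 255 - (255-39)×(255-40)/255 = 255 - 46440/255 ≈ 255 - 182.118 = 72.882 → 73
G: 255 - (255-171)×(255-54)/255 = 255 - 16884/255 ≈ 255 - 66.212 = 188.788 → 189
B: 255 - (255-181)×(255-172)/255 = 255 - 6142/255 ≈ 255 - 24.086 = 230.914 → 231
= RGB(73, 189, 231)


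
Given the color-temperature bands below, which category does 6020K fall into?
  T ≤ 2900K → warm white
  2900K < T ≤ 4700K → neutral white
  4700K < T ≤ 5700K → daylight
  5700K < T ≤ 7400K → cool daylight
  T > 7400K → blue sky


Temperature: 6020K
5700K < 6020K ≤ 7400K → cool daylight
Classification: cool daylight


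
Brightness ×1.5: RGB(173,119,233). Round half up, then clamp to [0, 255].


Multiply each channel by 1.5, round half up, clamp to [0, 255]
R: 173×1.5 = 259.5 → round → 260 → clamp → 255
G: 119×1.5 = 178.5 → round → 179
B: 233×1.5 = 349.5 → round → 350 → clamp → 255
= RGB(255, 179, 255)


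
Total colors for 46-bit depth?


Colors = 2^bits = 2^46
= 70,368,744,177,664 colors


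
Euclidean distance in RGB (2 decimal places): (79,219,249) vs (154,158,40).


d = √[(R₁-R₂)² + (G₁-G₂)² + (B₁-B₂)²]
d = √[(79-154)² + (219-158)² + (249-40)²]
d = √[5625 + 3721 + 43681]
d = √53027
d ≈ 230.28


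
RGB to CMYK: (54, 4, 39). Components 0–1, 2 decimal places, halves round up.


R'=54/255≈0.2118, G'=4/255≈0.0157, B'=39/255≈0.1529
K = 1 - max(R',G',B') = 1 - 54/255 = 201/255 = 0.78823… → 0.79
(1-R'-K)/(1-K) simplifies to (max-R)/max with max = 54:
C = (54-54)/54 = 0/54 = 0 → 0.00
M = (54-4)/54 = 50/54 = 0.92592… → 0.93
Y = (54-39)/54 = 15/54 = 0.27777… → 0.28
= CMYK(0.00, 0.93, 0.28, 0.79)


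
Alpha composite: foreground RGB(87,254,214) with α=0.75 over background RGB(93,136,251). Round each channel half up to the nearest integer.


C = α×F + (1-α)×B, with 1-α = 0.25
R: 0.75×87 + 0.25×93 = 65.25 + 23.25 = 88.50 → 89
G: 0.75×254 + 0.25×136 = 190.50 + 34.00 = 224.50 → 225
B: 0.75×214 + 0.25×251 = 160.50 + 62.75 = 223.25 → 223
= RGB(89, 225, 223)


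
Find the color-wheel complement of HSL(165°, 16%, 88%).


Complement = opposite side of color wheel = hue + 180°
H' = (165 + 180) mod 360 = 345°
S and L unchanged.
= HSL(345°, 16%, 88%)


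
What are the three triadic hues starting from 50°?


Triadic: equally spaced at 120° intervals
H1 = 50°
H2 = (50 + 120) mod 360 = 170°
H3 = (50 + 240) mod 360 = 290°
Triadic = 50°, 170°, 290°


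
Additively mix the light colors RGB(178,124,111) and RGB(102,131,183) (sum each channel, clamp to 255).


Additive: each channel = min(255, C₁+C₂)
R: 178+102 = 280 → 255
G: 124+131 = 255 → 255
B: 111+183 = 294 → 255
= RGB(255, 255, 255)


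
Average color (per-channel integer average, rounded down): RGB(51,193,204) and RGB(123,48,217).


Midpoint: each channel = ⌊(C₁+C₂)/2⌋
R: ⌊(51+123)/2⌋ = 87
G: ⌊(193+48)/2⌋ = 120
B: ⌊(204+217)/2⌋ = 210
= RGB(87, 120, 210)


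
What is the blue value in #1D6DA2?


Color: #1D6DA2
R = 1D = 29
G = 6D = 109
B = A2 = 162
Blue = 162


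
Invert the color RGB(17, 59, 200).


Invert: (255-R, 255-G, 255-B)
R: 255-17 = 238
G: 255-59 = 196
B: 255-200 = 55
= RGB(238, 196, 55)


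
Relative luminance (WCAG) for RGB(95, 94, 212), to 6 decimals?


Linearize each channel (sRGB transfer function): c = v/255; c_lin = c/12.92 if c ≤ 0.04045, else ((c+0.055)/1.055)^2.4
  R: 95/255 ≈ 0.372549 > 0.04045 → ((0.372549+0.055)/1.055)^2.4 ≈ 0.114435
  G: 94/255 ≈ 0.368627 > 0.04045 → ((0.368627+0.055)/1.055)^2.4 ≈ 0.111932
  B: 212/255 ≈ 0.831373 > 0.04045 → ((0.831373+0.055)/1.055)^2.4 ≈ 0.658375
R_lin = 0.114435, G_lin = 0.111932, B_lin = 0.658375
L = 0.2126×R + 0.7152×G + 0.0722×B
L = 0.2126×0.114435 + 0.7152×0.111932 + 0.0722×0.658375
L ≈ 0.151918


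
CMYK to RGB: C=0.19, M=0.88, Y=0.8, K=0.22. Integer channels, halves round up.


R = 255 × (1-C) × (1-K) = 255 × 0.81 × 0.78 = 161.109 → 161
G = 255 × (1-M) × (1-K) = 255 × 0.12 × 0.78 = 23.868 → 24
B = 255 × (1-Y) × (1-K) = 255 × 0.20 × 0.78 = 39.78 → 40
= RGB(161, 24, 40)


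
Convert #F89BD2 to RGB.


F8 → 248 (R)
9B → 155 (G)
D2 → 210 (B)
= RGB(248, 155, 210)


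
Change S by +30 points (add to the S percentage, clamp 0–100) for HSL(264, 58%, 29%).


Original S = 58%
Adjustment = +30 percentage points
New S = 58 + (30) = 88
Clamp to [0, 100] → 88
= HSL(264°, 88%, 29%)


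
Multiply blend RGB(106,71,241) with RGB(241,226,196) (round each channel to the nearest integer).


Multiply: C = A×B/255, rounded to nearest integer
R: 106×241/255 = 25546/255 ≈ 100.180 → 100
G: 71×226/255 = 16046/255 ≈ 62.925 → 63
B: 241×196/255 = 47236/255 ≈ 185.239 → 185
= RGB(100, 63, 185)


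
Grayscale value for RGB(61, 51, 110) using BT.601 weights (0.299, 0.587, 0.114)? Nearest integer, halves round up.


Gray = 0.299×R + 0.587×G + 0.114×B
Gray = 0.299×61 + 0.587×51 + 0.114×110
Gray = 18.239 + 29.937 + 12.540
Gray = 60.716 → round half up → 61
Gray = 61


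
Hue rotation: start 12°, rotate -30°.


New hue = (H + rotation) mod 360
New hue = (12 -30) mod 360
= -18 mod 360
= 342°


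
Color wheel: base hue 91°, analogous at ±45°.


Base hue: 91°
Left analog: (91 - 45) mod 360 = 46°
Right analog: (91 + 45) mod 360 = 136°
Analogous hues = 46° and 136°


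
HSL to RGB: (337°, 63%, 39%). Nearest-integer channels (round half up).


H=337°, S=0.63, L=0.39
C = (1-|2L-1|)×S = (1-|-0.22|)×0.63 = 0.4914
H' = H/60 = 337/60 ≈ 5.6167; X = C×(1-|H' mod 2 - 1|) = 0.18837
m = L - C/2 = 0.39 - 0.2457 = 0.1443
Sector ⌊H'⌋ = 5 → (R',G',B') = (0.4914, 0.0, 0.18837)
RGB = ((R'+m)×255, (G'+m)×255, (B'+m)×255) = (162.1035, 36.7965, 84.83085)
Round half up → RGB(162, 37, 85)


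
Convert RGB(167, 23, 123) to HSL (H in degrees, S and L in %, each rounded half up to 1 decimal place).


Normalize: R'=167/255≈0.6549, G'=23/255≈0.0902, B'=123/255≈0.4824
Max=167/255, Min=23/255, Δ=Max-Min=144/255
L = (Max+Min)/2 = (167+23)/510 = 190/510 = 0.37254… → L = 37.3%
L ≤ 0.5 → S = Δ/(Max+Min) = 144/(167+23) = 144/190 = 0.75789… → S = 75.8%
(the 1/255 factors cancel in S and H, so raw channel differences can be used)
Max is R' → H = 60 × (((G-B)/Δ) mod 6) = 60 × (((23-123)/144) mod 6)
  (-100)/144 = -0.6944…; negative, so add 6 → 5.3055…
  H = 60 × 5.3055… = 318.333…° → H = 318.3°
= HSL(318.3°, 75.8%, 37.3%)


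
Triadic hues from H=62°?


Triadic: equally spaced at 120° intervals
H1 = 62°
H2 = (62 + 120) mod 360 = 182°
H3 = (62 + 240) mod 360 = 302°
Triadic = 62°, 182°, 302°


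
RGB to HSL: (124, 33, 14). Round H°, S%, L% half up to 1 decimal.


Normalize: R'=124/255≈0.4863, G'=33/255≈0.1294, B'=14/255≈0.0549
Max=124/255, Min=14/255, Δ=Max-Min=110/255
L = (Max+Min)/2 = (124+14)/510 = 138/510 = 0.27058… → L = 27.1%
L ≤ 0.5 → S = Δ/(Max+Min) = 110/(124+14) = 110/138 = 0.79710… → S = 79.7%
(the 1/255 factors cancel in S and H, so raw channel differences can be used)
Max is R' → H = 60 × (((G-B)/Δ) mod 6) = 60 × (((33-14)/110) mod 6)
  19/110 = 0.1727…
  H = 60 × 0.1727… = 10.363…° → H = 10.4°
= HSL(10.4°, 79.7%, 27.1%)


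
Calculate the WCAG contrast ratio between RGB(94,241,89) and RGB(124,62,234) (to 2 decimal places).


Linearize each sRGB channel c=v/255: c/12.92 if c ≤ 0.04045 else ((c+0.055)/1.055)^2.4
L = 0.2126×R_lin + 0.7152×G_lin + 0.0722×B_lin
Color 1 (94,241,89):
  R=94: 94/255≈0.3686 > 0.04045 → ((0.3686+0.055)/1.055)^2.4 ≈ 0.11193
  G=241: 241/255≈0.9451 > 0.04045 → ((0.9451+0.055)/1.055)^2.4 ≈ 0.87962
  B=89: 89/255≈0.3490 > 0.04045 → ((0.3490+0.055)/1.055)^2.4 ≈ 0.09990
  L1 = 0.2126×0.11193 + 0.7152×0.87962 + 0.0722×0.09990 ≈ 0.66012
Color 2 (124,62,234):
  R=124: 124/255≈0.4863 > 0.04045 → ((0.4863+0.055)/1.055)^2.4 ≈ 0.20156
  G=62: 62/255≈0.2431 > 0.04045 → ((0.2431+0.055)/1.055)^2.4 ≈ 0.04817
  B=234: 234/255≈0.9176 > 0.04045 → ((0.9176+0.055)/1.055)^2.4 ≈ 0.82279
  L2 = 0.2126×0.20156 + 0.7152×0.04817 + 0.0722×0.82279 ≈ 0.13671
Lighter = 0.66012, Darker = 0.13671
Ratio = (L_lighter + 0.05) / (L_darker + 0.05)
Ratio = (0.66012 + 0.05) / (0.13671 + 0.05) = 0.71012 / 0.18671 ≈ 3.8033
Ratio ≈ 3.80:1


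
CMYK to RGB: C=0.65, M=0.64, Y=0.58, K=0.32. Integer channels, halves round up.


R = 255 × (1-C) × (1-K) = 255 × 0.35 × 0.68 = 60.69 → 61
G = 255 × (1-M) × (1-K) = 255 × 0.36 × 0.68 = 62.424 → 62
B = 255 × (1-Y) × (1-K) = 255 × 0.42 × 0.68 = 72.828 → 73
= RGB(61, 62, 73)


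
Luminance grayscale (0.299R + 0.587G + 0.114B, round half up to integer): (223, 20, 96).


Gray = 0.299×R + 0.587×G + 0.114×B
Gray = 0.299×223 + 0.587×20 + 0.114×96
Gray = 66.677 + 11.740 + 10.944
Gray = 89.361 → round half up → 89
Gray = 89


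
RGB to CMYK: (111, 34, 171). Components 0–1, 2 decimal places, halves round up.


R'=111/255≈0.4353, G'=34/255≈0.1333, B'=171/255≈0.6706
K = 1 - max(R',G',B') = 1 - 171/255 = 84/255 = 0.32941… → 0.33
(1-R'-K)/(1-K) simplifies to (max-R)/max with max = 171:
C = (171-111)/171 = 60/171 = 0.35087… → 0.35
M = (171-34)/171 = 137/171 = 0.80116… → 0.80
Y = (171-171)/171 = 0/171 = 0 → 0.00
= CMYK(0.35, 0.80, 0.00, 0.33)


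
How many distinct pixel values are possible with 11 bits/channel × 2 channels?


Total bits = 11 bits/channel × 2 channels = 22 bits
Distinct pixel values = 2^22
= 4,194,304 pixel values


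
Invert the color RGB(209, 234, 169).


Invert: (255-R, 255-G, 255-B)
R: 255-209 = 46
G: 255-234 = 21
B: 255-169 = 86
= RGB(46, 21, 86)


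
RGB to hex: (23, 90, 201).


R = 23 → 17 (hex)
G = 90 → 5A (hex)
B = 201 → C9 (hex)
Hex = #175AC9


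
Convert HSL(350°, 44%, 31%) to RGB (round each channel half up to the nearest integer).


H=350°, S=0.44, L=0.31
C = (1-|2L-1|)×S = (1-|-0.38|)×0.44 = 0.2728
H' = H/60 = 350/60 ≈ 5.8333; X = C×(1-|H' mod 2 - 1|) ≈ 0.0455
m = L - C/2 = 0.31 - 0.1364 = 0.1736
Sector ⌊H'⌋ = 5 → (R',G',B') = (0.2728, 0.0, ≈0.0455)
RGB = ((R'+m)×255, (G'+m)×255, (B'+m)×255) = (113.832, 44.268, 55.862)
Round half up → RGB(114, 44, 56)


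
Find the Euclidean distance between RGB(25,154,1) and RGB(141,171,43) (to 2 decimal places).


d = √[(R₁-R₂)² + (G₁-G₂)² + (B₁-B₂)²]
d = √[(25-141)² + (154-171)² + (1-43)²]
d = √[13456 + 289 + 1764]
d = √15509
d ≈ 124.54


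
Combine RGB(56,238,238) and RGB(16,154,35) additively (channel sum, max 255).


Additive: each channel = min(255, C₁+C₂)
R: 56+16 = 72 → 72
G: 238+154 = 392 → 255
B: 238+35 = 273 → 255
= RGB(72, 255, 255)


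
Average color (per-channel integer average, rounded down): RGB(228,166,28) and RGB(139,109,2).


Midpoint: each channel = ⌊(C₁+C₂)/2⌋
R: ⌊(228+139)/2⌋ = 183
G: ⌊(166+109)/2⌋ = 137
B: ⌊(28+2)/2⌋ = 15
= RGB(183, 137, 15)


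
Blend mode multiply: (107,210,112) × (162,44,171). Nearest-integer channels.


Multiply: C = A×B/255, rounded to nearest integer
R: 107×162/255 = 17334/255 ≈ 67.976 → 68
G: 210×44/255 = 9240/255 ≈ 36.235 → 36
B: 112×171/255 = 19152/255 ≈ 75.106 → 75
= RGB(68, 36, 75)


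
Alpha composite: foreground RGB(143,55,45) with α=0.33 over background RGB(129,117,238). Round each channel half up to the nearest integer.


C = α×F + (1-α)×B, with 1-α = 0.67
R: 0.33×143 + 0.67×129 = 47.19 + 86.43 = 133.62 → 134
G: 0.33×55 + 0.67×117 = 18.15 + 78.39 = 96.54 → 97
B: 0.33×45 + 0.67×238 = 14.85 + 159.46 = 174.31 → 174
= RGB(134, 97, 174)


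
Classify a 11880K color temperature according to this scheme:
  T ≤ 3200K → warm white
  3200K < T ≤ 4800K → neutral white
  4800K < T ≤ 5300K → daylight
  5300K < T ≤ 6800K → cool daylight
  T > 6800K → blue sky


Temperature: 11880K
11880K > 6800K → blue sky
Classification: blue sky


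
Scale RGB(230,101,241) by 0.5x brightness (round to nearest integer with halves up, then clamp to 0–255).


Multiply each channel by 0.5, round half up, clamp to [0, 255]
R: 230×0.5 = 115
G: 101×0.5 = 50.5 → round → 51
B: 241×0.5 = 120.5 → round → 121
= RGB(115, 51, 121)


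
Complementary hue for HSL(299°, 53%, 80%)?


Complement = opposite side of color wheel = hue + 180°
H' = (299 + 180) mod 360 = 119°
S and L unchanged.
= HSL(119°, 53%, 80%)


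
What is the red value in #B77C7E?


Color: #B77C7E
R = B7 = 183
G = 7C = 124
B = 7E = 126
Red = 183


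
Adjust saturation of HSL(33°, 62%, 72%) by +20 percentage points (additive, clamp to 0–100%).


Original S = 62%
Adjustment = +20 percentage points
New S = 62 + (20) = 82
Clamp to [0, 100] → 82
= HSL(33°, 82%, 72%)


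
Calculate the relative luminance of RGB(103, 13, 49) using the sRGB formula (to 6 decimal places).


Linearize each channel (sRGB transfer function): c = v/255; c_lin = c/12.92 if c ≤ 0.04045, else ((c+0.055)/1.055)^2.4
  R: 103/255 ≈ 0.403922 > 0.04045 → ((0.403922+0.055)/1.055)^2.4 ≈ 0.135633
  G: 13/255 ≈ 0.050980 > 0.04045 → ((0.050980+0.055)/1.055)^2.4 ≈ 0.004025
  B: 49/255 ≈ 0.192157 > 0.04045 → ((0.192157+0.055)/1.055)^2.4 ≈ 0.030713
R_lin = 0.135633, G_lin = 0.004025, B_lin = 0.030713
L = 0.2126×R + 0.7152×G + 0.0722×B
L = 0.2126×0.135633 + 0.7152×0.004025 + 0.0722×0.030713
L ≈ 0.033932


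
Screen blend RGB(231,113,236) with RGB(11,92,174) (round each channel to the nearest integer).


Screen: C = 255 - (255-A)×(255-B)/255, rounded to nearest integer
R: 255 - (255-231)×(255-11)/255 = 255 - 5856/255 ≈ 255 - 22.965 = 232.035 → 232
G: 255 - (255-113)×(255-92)/255 = 255 - 23146/255 ≈ 255 - 90.769 = 164.231 → 164
B: 255 - (255-236)×(255-174)/255 = 255 - 1539/255 ≈ 255 - 6.035 = 248.965 → 249
= RGB(232, 164, 249)


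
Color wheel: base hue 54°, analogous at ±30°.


Base hue: 54°
Left analog: (54 - 30) mod 360 = 24°
Right analog: (54 + 30) mod 360 = 84°
Analogous hues = 24° and 84°


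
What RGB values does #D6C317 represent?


D6 → 214 (R)
C3 → 195 (G)
17 → 23 (B)
= RGB(214, 195, 23)


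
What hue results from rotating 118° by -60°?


New hue = (H + rotation) mod 360
New hue = (118 -60) mod 360
= 58 mod 360
= 58°


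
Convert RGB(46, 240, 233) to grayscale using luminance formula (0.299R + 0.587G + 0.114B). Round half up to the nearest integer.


Gray = 0.299×R + 0.587×G + 0.114×B
Gray = 0.299×46 + 0.587×240 + 0.114×233
Gray = 13.754 + 140.880 + 26.562
Gray = 181.196 → round half up → 181
Gray = 181


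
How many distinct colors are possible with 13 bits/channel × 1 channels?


Total bits = 13 bits/channel × 1 channels = 13 bits
Distinct colors = 2^13
= 8,192 colors


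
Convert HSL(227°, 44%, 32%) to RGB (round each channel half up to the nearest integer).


H=227°, S=0.44, L=0.32
C = (1-|2L-1|)×S = (1-|-0.36|)×0.44 = 0.2816
H' = H/60 = 227/60 ≈ 3.7833; X = C×(1-|H' mod 2 - 1|) ≈ 0.0610
m = L - C/2 = 0.32 - 0.1408 = 0.1792
Sector ⌊H'⌋ = 3 → (R',G',B') = (0.0, ≈0.0610, 0.2816)
RGB = ((R'+m)×255, (G'+m)×255, (B'+m)×255) = (45.696, 61.2544, 117.504)
Round half up → RGB(46, 61, 118)


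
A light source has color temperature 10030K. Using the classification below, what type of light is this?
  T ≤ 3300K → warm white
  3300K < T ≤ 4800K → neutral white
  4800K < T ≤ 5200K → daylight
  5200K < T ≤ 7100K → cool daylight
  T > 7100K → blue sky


Temperature: 10030K
10030K > 7100K → blue sky
Classification: blue sky


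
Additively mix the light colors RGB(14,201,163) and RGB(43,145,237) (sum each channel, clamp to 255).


Additive: each channel = min(255, C₁+C₂)
R: 14+43 = 57 → 57
G: 201+145 = 346 → 255
B: 163+237 = 400 → 255
= RGB(57, 255, 255)


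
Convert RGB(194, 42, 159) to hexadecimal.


R = 194 → C2 (hex)
G = 42 → 2A (hex)
B = 159 → 9F (hex)
Hex = #C22A9F


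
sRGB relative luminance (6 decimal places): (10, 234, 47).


Linearize each channel (sRGB transfer function): c = v/255; c_lin = c/12.92 if c ≤ 0.04045, else ((c+0.055)/1.055)^2.4
  R: 10/255 ≈ 0.039216 ≤ 0.04045 → 0.039216/12.92 ≈ 0.003035
  G: 234/255 ≈ 0.917647 > 0.04045 → ((0.917647+0.055)/1.055)^2.4 ≈ 0.822786
  B: 47/255 ≈ 0.184314 > 0.04045 → ((0.184314+0.055)/1.055)^2.4 ≈ 0.028426
R_lin = 0.003035, G_lin = 0.822786, B_lin = 0.028426
L = 0.2126×R + 0.7152×G + 0.0722×B
L = 0.2126×0.003035 + 0.7152×0.822786 + 0.0722×0.028426
L ≈ 0.591154


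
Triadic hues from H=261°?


Triadic: equally spaced at 120° intervals
H1 = 261°
H2 = (261 + 120) mod 360 = 21°
H3 = (261 + 240) mod 360 = 141°
Triadic = 261°, 21°, 141°


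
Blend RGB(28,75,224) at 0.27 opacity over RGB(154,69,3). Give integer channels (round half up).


C = α×F + (1-α)×B, with 1-α = 0.73
R: 0.27×28 + 0.73×154 = 7.56 + 112.42 = 119.98 → 120
G: 0.27×75 + 0.73×69 = 20.25 + 50.37 = 70.62 → 71
B: 0.27×224 + 0.73×3 = 60.48 + 2.19 = 62.67 → 63
= RGB(120, 71, 63)


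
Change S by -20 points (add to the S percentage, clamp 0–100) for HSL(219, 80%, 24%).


Original S = 80%
Adjustment = -20 percentage points
New S = 80 + (-20) = 60
Clamp to [0, 100] → 60
= HSL(219°, 60%, 24%)


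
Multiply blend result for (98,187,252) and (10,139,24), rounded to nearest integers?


Multiply: C = A×B/255, rounded to nearest integer
R: 98×10/255 = 980/255 ≈ 3.843 → 4
G: 187×139/255 = 25993/255 ≈ 101.933 → 102
B: 252×24/255 = 6048/255 ≈ 23.718 → 24
= RGB(4, 102, 24)


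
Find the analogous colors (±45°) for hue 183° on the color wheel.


Base hue: 183°
Left analog: (183 - 45) mod 360 = 138°
Right analog: (183 + 45) mod 360 = 228°
Analogous hues = 138° and 228°


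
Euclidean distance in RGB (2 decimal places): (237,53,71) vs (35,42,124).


d = √[(R₁-R₂)² + (G₁-G₂)² + (B₁-B₂)²]
d = √[(237-35)² + (53-42)² + (71-124)²]
d = √[40804 + 121 + 2809]
d = √43734
d ≈ 209.13


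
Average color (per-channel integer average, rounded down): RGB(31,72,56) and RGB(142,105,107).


Midpoint: each channel = ⌊(C₁+C₂)/2⌋
R: ⌊(31+142)/2⌋ = 86
G: ⌊(72+105)/2⌋ = 88
B: ⌊(56+107)/2⌋ = 81
= RGB(86, 88, 81)


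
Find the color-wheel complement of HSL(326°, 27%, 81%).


Complement = opposite side of color wheel = hue + 180°
H' = (326 + 180) mod 360 = 146°
S and L unchanged.
= HSL(146°, 27%, 81%)


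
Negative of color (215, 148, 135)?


Invert: (255-R, 255-G, 255-B)
R: 255-215 = 40
G: 255-148 = 107
B: 255-135 = 120
= RGB(40, 107, 120)


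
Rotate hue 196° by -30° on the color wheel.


New hue = (H + rotation) mod 360
New hue = (196 -30) mod 360
= 166 mod 360
= 166°


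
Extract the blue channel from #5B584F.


Color: #5B584F
R = 5B = 91
G = 58 = 88
B = 4F = 79
Blue = 79


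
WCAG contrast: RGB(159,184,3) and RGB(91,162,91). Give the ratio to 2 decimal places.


Linearize each sRGB channel c=v/255: c/12.92 if c ≤ 0.04045 else ((c+0.055)/1.055)^2.4
L = 0.2126×R_lin + 0.7152×G_lin + 0.0722×B_lin
Color 1 (159,184,3):
  R=159: 159/255≈0.6235 > 0.04045 → ((0.6235+0.055)/1.055)^2.4 ≈ 0.34670
  G=184: 184/255≈0.7216 > 0.04045 → ((0.7216+0.055)/1.055)^2.4 ≈ 0.47932
  B=3: 3/255≈0.0118 ≤ 0.04045 → 0.0118/12.92 ≈ 0.00091
  L1 = 0.2126×0.34670 + 0.7152×0.47932 + 0.0722×0.00091 ≈ 0.41658
Color 2 (91,162,91):
  R=91: 91/255≈0.3569 > 0.04045 → ((0.3569+0.055)/1.055)^2.4 ≈ 0.10462
  G=162: 162/255≈0.6353 > 0.04045 → ((0.6353+0.055)/1.055)^2.4 ≈ 0.36131
  B=91: 91/255≈0.3569 > 0.04045 → ((0.3569+0.055)/1.055)^2.4 ≈ 0.10462
  L2 = 0.2126×0.10462 + 0.7152×0.36131 + 0.0722×0.10462 ≈ 0.28820
Lighter = 0.41658, Darker = 0.28820
Ratio = (L_lighter + 0.05) / (L_darker + 0.05)
Ratio = (0.41658 + 0.05) / (0.28820 + 0.05) = 0.46658 / 0.33820 ≈ 1.3796
Ratio ≈ 1.38:1


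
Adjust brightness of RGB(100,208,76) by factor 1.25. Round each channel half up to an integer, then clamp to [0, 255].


Multiply each channel by 1.25, round half up, clamp to [0, 255]
R: 100×1.25 = 125
G: 208×1.25 = 260 → clamp → 255
B: 76×1.25 = 95
= RGB(125, 255, 95)


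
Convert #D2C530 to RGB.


D2 → 210 (R)
C5 → 197 (G)
30 → 48 (B)
= RGB(210, 197, 48)


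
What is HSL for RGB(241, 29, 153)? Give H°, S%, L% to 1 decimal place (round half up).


Normalize: R'=241/255≈0.9451, G'=29/255≈0.1137, B'=153/255≈0.6000
Max=241/255, Min=29/255, Δ=Max-Min=212/255
L = (Max+Min)/2 = (241+29)/510 = 270/510 = 0.52941… → L = 52.9%
L > 0.5 → S = Δ/(2-Max-Min) = 212/(510-241-29) = 212/240 = 0.88333… → S = 88.3%
(the 1/255 factors cancel in S and H, so raw channel differences can be used)
Max is R' → H = 60 × (((G-B)/Δ) mod 6) = 60 × (((29-153)/212) mod 6)
  (-124)/212 = -0.5849…; negative, so add 6 → 5.4150…
  H = 60 × 5.4150… = 324.905…° → H = 324.9°
= HSL(324.9°, 88.3%, 52.9%)


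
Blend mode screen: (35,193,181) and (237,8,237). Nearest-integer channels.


Screen: C = 255 - (255-A)×(255-B)/255, rounded to nearest integer
R: 255 - (255-35)×(255-237)/255 = 255 - 3960/255 ≈ 255 - 15.529 = 239.471 → 239
G: 255 - (255-193)×(255-8)/255 = 255 - 15314/255 ≈ 255 - 60.055 = 194.945 → 195
B: 255 - (255-181)×(255-237)/255 = 255 - 1332/255 ≈ 255 - 5.224 = 249.776 → 250
= RGB(239, 195, 250)


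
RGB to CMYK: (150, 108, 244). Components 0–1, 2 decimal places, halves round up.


R'=150/255≈0.5882, G'=108/255≈0.4235, B'=244/255≈0.9569
K = 1 - max(R',G',B') = 1 - 244/255 = 11/255 = 0.04313… → 0.04
(1-R'-K)/(1-K) simplifies to (max-R)/max with max = 244:
C = (244-150)/244 = 94/244 = 0.38524… → 0.39
M = (244-108)/244 = 136/244 = 0.55737… → 0.56
Y = (244-244)/244 = 0/244 = 0 → 0.00
= CMYK(0.39, 0.56, 0.00, 0.04)


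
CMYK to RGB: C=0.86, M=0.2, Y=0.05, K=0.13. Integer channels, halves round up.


R = 255 × (1-C) × (1-K) = 255 × 0.14 × 0.87 = 31.059 → 31
G = 255 × (1-M) × (1-K) = 255 × 0.80 × 0.87 = 177.48 → 177
B = 255 × (1-Y) × (1-K) = 255 × 0.95 × 0.87 = 210.7575 → 211
= RGB(31, 177, 211)


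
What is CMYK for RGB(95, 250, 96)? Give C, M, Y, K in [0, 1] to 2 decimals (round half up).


R'=95/255≈0.3725, G'=250/255≈0.9804, B'=96/255≈0.3765
K = 1 - max(R',G',B') = 1 - 250/255 = 5/255 = 0.01960… → 0.02
(1-R'-K)/(1-K) simplifies to (max-R)/max with max = 250:
C = (250-95)/250 = 155/250 = 0.62 → 0.62
M = (250-250)/250 = 0/250 = 0 → 0.00
Y = (250-96)/250 = 154/250 = 0.616 → 0.62
= CMYK(0.62, 0.00, 0.62, 0.02)


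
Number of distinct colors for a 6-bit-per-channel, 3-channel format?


Total bits = 6 bits/channel × 3 channels = 18 bits
Distinct colors = 2^18
= 262,144 colors


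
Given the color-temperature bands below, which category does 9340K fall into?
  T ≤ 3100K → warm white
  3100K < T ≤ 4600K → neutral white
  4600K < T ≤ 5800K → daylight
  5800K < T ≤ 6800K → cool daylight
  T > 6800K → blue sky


Temperature: 9340K
9340K > 6800K → blue sky
Classification: blue sky


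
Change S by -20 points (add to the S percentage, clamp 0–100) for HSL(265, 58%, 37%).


Original S = 58%
Adjustment = -20 percentage points
New S = 58 + (-20) = 38
Clamp to [0, 100] → 38
= HSL(265°, 38%, 37%)


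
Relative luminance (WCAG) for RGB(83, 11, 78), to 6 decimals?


Linearize each channel (sRGB transfer function): c = v/255; c_lin = c/12.92 if c ≤ 0.04045, else ((c+0.055)/1.055)^2.4
  R: 83/255 ≈ 0.325490 > 0.04045 → ((0.325490+0.055)/1.055)^2.4 ≈ 0.086500
  G: 11/255 ≈ 0.043137 > 0.04045 → ((0.043137+0.055)/1.055)^2.4 ≈ 0.003347
  B: 78/255 ≈ 0.305882 > 0.04045 → ((0.305882+0.055)/1.055)^2.4 ≈ 0.076185
R_lin = 0.086500, G_lin = 0.003347, B_lin = 0.076185
L = 0.2126×R + 0.7152×G + 0.0722×B
L = 0.2126×0.086500 + 0.7152×0.003347 + 0.0722×0.076185
L ≈ 0.026284


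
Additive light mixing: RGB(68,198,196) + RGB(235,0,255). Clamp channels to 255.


Additive: each channel = min(255, C₁+C₂)
R: 68+235 = 303 → 255
G: 198+0 = 198 → 198
B: 196+255 = 451 → 255
= RGB(255, 198, 255)


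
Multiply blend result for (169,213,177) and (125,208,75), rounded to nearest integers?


Multiply: C = A×B/255, rounded to nearest integer
R: 169×125/255 = 21125/255 ≈ 82.843 → 83
G: 213×208/255 = 44304/255 ≈ 173.741 → 174
B: 177×75/255 = 13275/255 ≈ 52.059 → 52
= RGB(83, 174, 52)


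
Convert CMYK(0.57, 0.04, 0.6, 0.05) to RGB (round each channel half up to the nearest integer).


R = 255 × (1-C) × (1-K) = 255 × 0.43 × 0.95 = 104.1675 → 104
G = 255 × (1-M) × (1-K) = 255 × 0.96 × 0.95 = 232.56 → 233
B = 255 × (1-Y) × (1-K) = 255 × 0.40 × 0.95 = 96.9 → 97
= RGB(104, 233, 97)


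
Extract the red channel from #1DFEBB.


Color: #1DFEBB
R = 1D = 29
G = FE = 254
B = BB = 187
Red = 29


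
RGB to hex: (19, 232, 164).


R = 19 → 13 (hex)
G = 232 → E8 (hex)
B = 164 → A4 (hex)
Hex = #13E8A4


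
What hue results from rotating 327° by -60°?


New hue = (H + rotation) mod 360
New hue = (327 -60) mod 360
= 267 mod 360
= 267°


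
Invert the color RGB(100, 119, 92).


Invert: (255-R, 255-G, 255-B)
R: 255-100 = 155
G: 255-119 = 136
B: 255-92 = 163
= RGB(155, 136, 163)


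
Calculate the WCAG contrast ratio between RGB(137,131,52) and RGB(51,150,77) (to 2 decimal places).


Linearize each sRGB channel c=v/255: c/12.92 if c ≤ 0.04045 else ((c+0.055)/1.055)^2.4
L = 0.2126×R_lin + 0.7152×G_lin + 0.0722×B_lin
Color 1 (137,131,52):
  R=137: 137/255≈0.5373 > 0.04045 → ((0.5373+0.055)/1.055)^2.4 ≈ 0.25016
  G=131: 131/255≈0.5137 > 0.04045 → ((0.5137+0.055)/1.055)^2.4 ≈ 0.22697
  B=52: 52/255≈0.2039 > 0.04045 → ((0.2039+0.055)/1.055)^2.4 ≈ 0.03434
  L1 = 0.2126×0.25016 + 0.7152×0.22697 + 0.0722×0.03434 ≈ 0.21799
Color 2 (51,150,77):
  R=51: 51/255≈0.2000 > 0.04045 → ((0.2000+0.055)/1.055)^2.4 ≈ 0.03310
  G=150: 150/255≈0.5882 > 0.04045 → ((0.5882+0.055)/1.055)^2.4 ≈ 0.30499
  B=77: 77/255≈0.3020 > 0.04045 → ((0.3020+0.055)/1.055)^2.4 ≈ 0.07421
  L2 = 0.2126×0.03310 + 0.7152×0.30499 + 0.0722×0.07421 ≈ 0.23052
Lighter = 0.23052, Darker = 0.21799
Ratio = (L_lighter + 0.05) / (L_darker + 0.05)
Ratio = (0.23052 + 0.05) / (0.21799 + 0.05) = 0.28052 / 0.26799 ≈ 1.0468
Ratio ≈ 1.05:1


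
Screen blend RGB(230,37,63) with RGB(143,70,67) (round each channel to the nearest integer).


Screen: C = 255 - (255-A)×(255-B)/255, rounded to nearest integer
R: 255 - (255-230)×(255-143)/255 = 255 - 2800/255 ≈ 255 - 10.980 = 244.020 → 244
G: 255 - (255-37)×(255-70)/255 = 255 - 40330/255 ≈ 255 - 158.157 = 96.843 → 97
B: 255 - (255-63)×(255-67)/255 = 255 - 36096/255 ≈ 255 - 141.553 = 113.447 → 113
= RGB(244, 97, 113)


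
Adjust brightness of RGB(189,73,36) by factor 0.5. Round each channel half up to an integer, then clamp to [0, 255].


Multiply each channel by 0.5, round half up, clamp to [0, 255]
R: 189×0.5 = 94.5 → round → 95
G: 73×0.5 = 36.5 → round → 37
B: 36×0.5 = 18
= RGB(95, 37, 18)


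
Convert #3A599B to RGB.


3A → 58 (R)
59 → 89 (G)
9B → 155 (B)
= RGB(58, 89, 155)


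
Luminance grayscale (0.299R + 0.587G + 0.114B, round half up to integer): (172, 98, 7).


Gray = 0.299×R + 0.587×G + 0.114×B
Gray = 0.299×172 + 0.587×98 + 0.114×7
Gray = 51.428 + 57.526 + 0.798
Gray = 109.752 → round half up → 110
Gray = 110


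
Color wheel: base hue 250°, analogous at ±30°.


Base hue: 250°
Left analog: (250 - 30) mod 360 = 220°
Right analog: (250 + 30) mod 360 = 280°
Analogous hues = 220° and 280°


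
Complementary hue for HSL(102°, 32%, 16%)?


Complement = opposite side of color wheel = hue + 180°
H' = (102 + 180) mod 360 = 282°
S and L unchanged.
= HSL(282°, 32%, 16%)


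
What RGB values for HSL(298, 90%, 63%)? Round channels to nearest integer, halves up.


H=298°, S=0.90, L=0.63
C = (1-|2L-1|)×S = (1-|0.26|)×0.90 = 0.666
H' = H/60 = 298/60 ≈ 4.9667; X = C×(1-|H' mod 2 - 1|) = 0.6438
m = L - C/2 = 0.63 - 0.333 = 0.297
Sector ⌊H'⌋ = 4 → (R',G',B') = (0.6438, 0.0, 0.666)
RGB = ((R'+m)×255, (G'+m)×255, (B'+m)×255) = (239.904, 75.735, 245.565)
Round half up → RGB(240, 76, 246)


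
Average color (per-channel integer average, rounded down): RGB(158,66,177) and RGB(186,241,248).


Midpoint: each channel = ⌊(C₁+C₂)/2⌋
R: ⌊(158+186)/2⌋ = 172
G: ⌊(66+241)/2⌋ = 153
B: ⌊(177+248)/2⌋ = 212
= RGB(172, 153, 212)


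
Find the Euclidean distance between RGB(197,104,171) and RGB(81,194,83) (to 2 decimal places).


d = √[(R₁-R₂)² + (G₁-G₂)² + (B₁-B₂)²]
d = √[(197-81)² + (104-194)² + (171-83)²]
d = √[13456 + 8100 + 7744]
d = √29300
d ≈ 171.17


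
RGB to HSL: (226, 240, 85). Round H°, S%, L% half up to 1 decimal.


Normalize: R'=226/255≈0.8863, G'=240/255≈0.9412, B'=85/255≈0.3333
Max=240/255, Min=85/255, Δ=Max-Min=155/255
L = (Max+Min)/2 = (240+85)/510 = 325/510 = 0.63725… → L = 63.7%
L > 0.5 → S = Δ/(2-Max-Min) = 155/(510-240-85) = 155/185 = 0.83783… → S = 83.8%
(the 1/255 factors cancel in S and H, so raw channel differences can be used)
Max is G' → H = 60 × ((B-R)/Δ + 2) = 60 × ((85-226)/155 + 2)
  -141/155 + 2 = -0.9096… + 2 = 1.0903…
  H = 60 × 1.0903… = 65.419…° → H = 65.4°
= HSL(65.4°, 83.8%, 63.7%)


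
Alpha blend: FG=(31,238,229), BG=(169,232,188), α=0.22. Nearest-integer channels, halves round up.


C = α×F + (1-α)×B, with 1-α = 0.78
R: 0.22×31 + 0.78×169 = 6.82 + 131.82 = 138.64 → 139
G: 0.22×238 + 0.78×232 = 52.36 + 180.96 = 233.32 → 233
B: 0.22×229 + 0.78×188 = 50.38 + 146.64 = 197.02 → 197
= RGB(139, 233, 197)


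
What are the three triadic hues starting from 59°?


Triadic: equally spaced at 120° intervals
H1 = 59°
H2 = (59 + 120) mod 360 = 179°
H3 = (59 + 240) mod 360 = 299°
Triadic = 59°, 179°, 299°


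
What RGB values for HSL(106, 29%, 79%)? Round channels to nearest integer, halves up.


H=106°, S=0.29, L=0.79
C = (1-|2L-1|)×S = (1-|0.58|)×0.29 = 0.1218
H' = H/60 = 106/60 ≈ 1.7667; X = C×(1-|H' mod 2 - 1|) = 0.02842
m = L - C/2 = 0.79 - 0.0609 = 0.7291
Sector ⌊H'⌋ = 1 → (R',G',B') = (0.02842, 0.1218, 0.0)
RGB = ((R'+m)×255, (G'+m)×255, (B'+m)×255) = (193.1676, 216.9795, 185.9205)
Round half up → RGB(193, 217, 186)


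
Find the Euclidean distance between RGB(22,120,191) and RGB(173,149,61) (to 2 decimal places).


d = √[(R₁-R₂)² + (G₁-G₂)² + (B₁-B₂)²]
d = √[(22-173)² + (120-149)² + (191-61)²]
d = √[22801 + 841 + 16900]
d = √40542
d ≈ 201.35


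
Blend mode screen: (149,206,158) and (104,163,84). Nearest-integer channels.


Screen: C = 255 - (255-A)×(255-B)/255, rounded to nearest integer
R: 255 - (255-149)×(255-104)/255 = 255 - 16006/255 ≈ 255 - 62.769 = 192.231 → 192
G: 255 - (255-206)×(255-163)/255 = 255 - 4508/255 ≈ 255 - 17.678 = 237.322 → 237
B: 255 - (255-158)×(255-84)/255 = 255 - 16587/255 ≈ 255 - 65.047 = 189.953 → 190
= RGB(192, 237, 190)


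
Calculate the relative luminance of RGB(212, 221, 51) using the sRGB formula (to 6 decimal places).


Linearize each channel (sRGB transfer function): c = v/255; c_lin = c/12.92 if c ≤ 0.04045, else ((c+0.055)/1.055)^2.4
  R: 212/255 ≈ 0.831373 > 0.04045 → ((0.831373+0.055)/1.055)^2.4 ≈ 0.658375
  G: 221/255 ≈ 0.866667 > 0.04045 → ((0.866667+0.055)/1.055)^2.4 ≈ 0.723055
  B: 51/255 ≈ 0.200000 > 0.04045 → ((0.200000+0.055)/1.055)^2.4 ≈ 0.033105
R_lin = 0.658375, G_lin = 0.723055, B_lin = 0.033105
L = 0.2126×R + 0.7152×G + 0.0722×B
L = 0.2126×0.658375 + 0.7152×0.723055 + 0.0722×0.033105
L ≈ 0.659490
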